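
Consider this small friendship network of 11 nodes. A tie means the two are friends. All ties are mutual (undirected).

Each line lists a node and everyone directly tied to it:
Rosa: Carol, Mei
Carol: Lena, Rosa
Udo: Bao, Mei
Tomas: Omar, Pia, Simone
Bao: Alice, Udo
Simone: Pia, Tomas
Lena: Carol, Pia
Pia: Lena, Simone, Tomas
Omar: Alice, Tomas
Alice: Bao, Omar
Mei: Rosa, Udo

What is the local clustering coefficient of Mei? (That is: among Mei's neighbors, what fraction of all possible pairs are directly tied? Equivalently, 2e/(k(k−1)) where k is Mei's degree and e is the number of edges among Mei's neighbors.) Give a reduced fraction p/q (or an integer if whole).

0

Mei's neighbors: Rosa and Udo (k = 2).
Possible neighbor pairs: C(2,2) = 1. Edges among them: none → e = 0.
Clustering(Mei) = 0/1.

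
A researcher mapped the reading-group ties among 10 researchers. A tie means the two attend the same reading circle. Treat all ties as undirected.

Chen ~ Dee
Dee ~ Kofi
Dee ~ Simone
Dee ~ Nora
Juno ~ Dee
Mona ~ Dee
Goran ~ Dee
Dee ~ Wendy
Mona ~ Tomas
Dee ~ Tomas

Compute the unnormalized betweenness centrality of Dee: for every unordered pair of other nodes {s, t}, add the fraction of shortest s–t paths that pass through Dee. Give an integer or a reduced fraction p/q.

35

Pairs whose geodesics pass through Dee — Wendy–Kofi: 1; Wendy–Nora: 1; Wendy–Mona: 1; Wendy–Goran: 1; Wendy–Tomas: 1; Wendy–Chen: 1; Wendy–Juno: 1; Wendy–Simone: 1; Kofi–Nora: 1; Kofi–Mona: 1; Kofi–Goran: 1; Kofi–Tomas: 1; Kofi–Chen: 1; Kofi–Juno: 1 … (+21 more pairs).
All other pairs contribute 0.
Summing the contributions gives betweenness(Dee) = 35.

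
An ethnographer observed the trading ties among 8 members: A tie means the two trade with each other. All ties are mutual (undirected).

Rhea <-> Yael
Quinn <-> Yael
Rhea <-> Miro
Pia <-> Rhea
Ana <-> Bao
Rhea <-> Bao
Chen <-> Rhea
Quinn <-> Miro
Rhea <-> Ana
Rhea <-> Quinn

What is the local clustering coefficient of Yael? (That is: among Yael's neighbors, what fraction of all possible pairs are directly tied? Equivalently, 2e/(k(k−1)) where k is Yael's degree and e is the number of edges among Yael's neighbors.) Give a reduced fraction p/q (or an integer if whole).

Yael's neighbors: Quinn and Rhea (k = 2).
Possible neighbor pairs: C(2,2) = 1. Edges among them: Quinn–Rhea → e = 1.
Clustering(Yael) = 1/1.

1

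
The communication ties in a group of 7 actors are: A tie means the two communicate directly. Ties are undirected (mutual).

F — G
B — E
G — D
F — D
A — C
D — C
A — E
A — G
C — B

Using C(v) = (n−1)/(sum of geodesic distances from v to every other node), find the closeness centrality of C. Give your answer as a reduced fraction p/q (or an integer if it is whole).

Distances from C: A:1, B:1, D:1, E:2, F:2, G:2. Sum = 9.
n = 7, so closeness = 6/9 = 2/3.

2/3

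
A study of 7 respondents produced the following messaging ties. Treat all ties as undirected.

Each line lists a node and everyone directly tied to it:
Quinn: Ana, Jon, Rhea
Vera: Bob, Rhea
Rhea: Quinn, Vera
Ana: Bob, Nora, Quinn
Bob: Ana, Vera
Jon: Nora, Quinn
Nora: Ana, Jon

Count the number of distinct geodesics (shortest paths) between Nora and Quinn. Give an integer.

The shortest distance is 2. The length-2 paths are: Nora–Ana–Quinn; Nora–Jon–Quinn.
That gives 2 distinct shortest paths.

2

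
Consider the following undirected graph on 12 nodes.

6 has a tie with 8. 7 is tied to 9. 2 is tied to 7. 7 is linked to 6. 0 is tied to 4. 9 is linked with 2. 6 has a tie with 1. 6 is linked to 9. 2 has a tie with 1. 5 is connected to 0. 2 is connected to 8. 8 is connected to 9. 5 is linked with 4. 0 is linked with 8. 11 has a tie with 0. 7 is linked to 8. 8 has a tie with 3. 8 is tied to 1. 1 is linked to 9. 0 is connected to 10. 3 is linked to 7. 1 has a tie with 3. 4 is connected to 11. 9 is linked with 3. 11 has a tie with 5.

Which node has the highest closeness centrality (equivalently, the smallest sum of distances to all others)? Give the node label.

8

Farness (sum of distances to all others) for each node — 0:17, 1:21, 2:22, 3:22, 4:25, 5:25, 6:22, 7:21, 8:15, 9:20, 10:27, 11:25.
The smallest farness is 15, for 8, so 8 has the highest closeness.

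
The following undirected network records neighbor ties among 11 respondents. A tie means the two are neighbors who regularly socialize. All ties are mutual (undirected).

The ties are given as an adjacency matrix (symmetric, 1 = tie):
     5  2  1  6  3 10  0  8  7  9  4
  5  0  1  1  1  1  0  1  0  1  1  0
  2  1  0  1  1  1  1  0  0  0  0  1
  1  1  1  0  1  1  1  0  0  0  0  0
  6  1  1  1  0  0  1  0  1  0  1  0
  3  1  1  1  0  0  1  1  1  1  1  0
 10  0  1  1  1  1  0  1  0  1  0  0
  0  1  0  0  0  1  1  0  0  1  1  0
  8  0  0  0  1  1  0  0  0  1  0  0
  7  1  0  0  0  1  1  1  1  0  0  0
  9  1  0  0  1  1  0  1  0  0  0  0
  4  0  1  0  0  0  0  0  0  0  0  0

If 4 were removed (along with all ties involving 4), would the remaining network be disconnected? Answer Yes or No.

Even without 4, every remaining node can still reach every other (the residual graph is connected), so 4 is not a cut vertex.

No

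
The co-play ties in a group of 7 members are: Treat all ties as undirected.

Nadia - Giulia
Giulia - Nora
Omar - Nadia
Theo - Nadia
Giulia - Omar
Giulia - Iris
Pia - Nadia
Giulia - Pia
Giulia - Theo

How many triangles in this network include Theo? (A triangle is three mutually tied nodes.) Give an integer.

Theo's neighbors: Giulia and Nadia.
Neighbor pairs that are themselves tied: Theo–Giulia–Nadia. Each forms one triangle with Theo, for 1 in total.

1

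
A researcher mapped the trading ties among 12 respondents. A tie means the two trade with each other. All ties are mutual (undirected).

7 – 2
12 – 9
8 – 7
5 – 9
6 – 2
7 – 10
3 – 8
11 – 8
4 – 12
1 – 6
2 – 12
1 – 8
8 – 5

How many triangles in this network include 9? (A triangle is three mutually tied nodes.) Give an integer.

0

9's neighbors are 5 and 12, but none of them are tied to each other, so no triangle contains 9.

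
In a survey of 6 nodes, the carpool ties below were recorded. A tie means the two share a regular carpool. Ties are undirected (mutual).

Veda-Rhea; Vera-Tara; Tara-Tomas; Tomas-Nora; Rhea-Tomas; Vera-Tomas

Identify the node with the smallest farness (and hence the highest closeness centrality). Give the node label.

Tomas

Farness (sum of distances to all others) for each node — Nora:10, Rhea:8, Tara:9, Tomas:6, Veda:12, Vera:9.
The smallest farness is 6, for Tomas, so Tomas has the highest closeness.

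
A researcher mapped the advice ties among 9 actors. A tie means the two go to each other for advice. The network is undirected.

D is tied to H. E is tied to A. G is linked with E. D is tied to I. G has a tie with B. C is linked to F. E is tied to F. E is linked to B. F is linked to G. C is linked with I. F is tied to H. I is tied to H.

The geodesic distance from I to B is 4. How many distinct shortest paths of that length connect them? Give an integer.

The shortest distance is 4. The length-4 paths are: I–H–F–G–B; I–C–F–G–B; I–H–F–E–B; I–C–F–E–B.
That gives 4 distinct shortest paths.

4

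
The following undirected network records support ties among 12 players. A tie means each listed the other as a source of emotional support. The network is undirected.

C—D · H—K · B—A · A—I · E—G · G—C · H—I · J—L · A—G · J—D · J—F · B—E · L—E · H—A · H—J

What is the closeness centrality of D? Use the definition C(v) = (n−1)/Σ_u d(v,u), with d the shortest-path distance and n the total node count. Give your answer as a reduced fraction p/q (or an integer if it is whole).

Distances from D: A:3, B:4, C:1, E:3, F:2, G:2, H:2, I:3, J:1, K:3, L:2. Sum = 26.
n = 12, so closeness = 11/26.

11/26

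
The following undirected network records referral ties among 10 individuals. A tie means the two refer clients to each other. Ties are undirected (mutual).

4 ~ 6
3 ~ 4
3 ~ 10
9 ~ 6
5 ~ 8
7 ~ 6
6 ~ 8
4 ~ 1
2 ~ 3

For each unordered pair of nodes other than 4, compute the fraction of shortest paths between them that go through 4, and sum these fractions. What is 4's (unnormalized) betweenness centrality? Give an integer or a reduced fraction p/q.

23

Pairs whose geodesics pass through 4 — 3–8: 1; 3–9: 1; 3–1: 1; 3–7: 1; 3–6: 1; 3–5: 1; 8–1: 1; 8–10: 1; 8–2: 1; 9–1: 1; 9–10: 1; 9–2: 1; 1–7: 1; 1–6: 1 … (+9 more pairs).
All other pairs contribute 0.
Summing the contributions gives betweenness(4) = 23.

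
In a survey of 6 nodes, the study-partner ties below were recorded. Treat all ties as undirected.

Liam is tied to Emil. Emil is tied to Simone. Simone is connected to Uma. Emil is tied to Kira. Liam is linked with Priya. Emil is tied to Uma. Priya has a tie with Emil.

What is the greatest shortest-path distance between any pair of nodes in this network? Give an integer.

2

Eccentricity of each node (its greatest distance to any other): Emil:1, Kira:2, Liam:2, Priya:2, Simone:2, Uma:2.
The maximum eccentricity is 2, realized for instance by the pair Simone–Kira via Simone – Emil – Kira. So the diameter is 2.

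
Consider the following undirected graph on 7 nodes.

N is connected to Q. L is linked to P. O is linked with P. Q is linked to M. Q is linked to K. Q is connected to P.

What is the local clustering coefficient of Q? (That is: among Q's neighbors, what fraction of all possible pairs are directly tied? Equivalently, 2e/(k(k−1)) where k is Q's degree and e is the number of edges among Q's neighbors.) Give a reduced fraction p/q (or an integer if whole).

0

Q's neighbors: K, M, N, and P (k = 4).
Possible neighbor pairs: C(4,2) = 6. Edges among them: none → e = 0.
Clustering(Q) = 0/6 = 0.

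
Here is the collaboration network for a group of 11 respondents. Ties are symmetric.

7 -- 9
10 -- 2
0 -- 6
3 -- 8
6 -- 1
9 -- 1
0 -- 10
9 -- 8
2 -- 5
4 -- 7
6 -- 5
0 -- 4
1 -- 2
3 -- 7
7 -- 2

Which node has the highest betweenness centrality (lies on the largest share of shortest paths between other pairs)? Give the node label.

7

Unnormalized betweenness of each node: 0:257/60, 1:109/15, 2:749/60, 3:9/4, 4:217/60, 5:19/20, 6:19/4, 7:232/15, 8:31/30, 9:79/10, 10:1.
7 has the largest value, 232/15, making it the main broker — the node through which the most shortest paths run.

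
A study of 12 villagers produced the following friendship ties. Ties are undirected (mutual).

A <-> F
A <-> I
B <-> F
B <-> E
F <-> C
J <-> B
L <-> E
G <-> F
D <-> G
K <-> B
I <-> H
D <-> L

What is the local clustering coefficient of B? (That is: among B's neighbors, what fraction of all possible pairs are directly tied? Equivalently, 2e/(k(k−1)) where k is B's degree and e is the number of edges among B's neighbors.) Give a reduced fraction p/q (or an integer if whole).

B's neighbors: E, F, J, and K (k = 4).
Possible neighbor pairs: C(4,2) = 6. Edges among them: none → e = 0.
Clustering(B) = 0/6 = 0.

0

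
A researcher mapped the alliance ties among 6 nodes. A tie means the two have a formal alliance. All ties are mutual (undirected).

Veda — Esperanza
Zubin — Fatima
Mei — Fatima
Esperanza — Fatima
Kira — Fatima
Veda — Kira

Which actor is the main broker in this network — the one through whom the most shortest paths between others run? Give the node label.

Unnormalized betweenness of each node: Esperanza:3/2, Fatima:15/2, Kira:3/2, Mei:0, Veda:1/2, Zubin:0.
Fatima has the largest value, 15/2, making it the main broker — the node through which the most shortest paths run.

Fatima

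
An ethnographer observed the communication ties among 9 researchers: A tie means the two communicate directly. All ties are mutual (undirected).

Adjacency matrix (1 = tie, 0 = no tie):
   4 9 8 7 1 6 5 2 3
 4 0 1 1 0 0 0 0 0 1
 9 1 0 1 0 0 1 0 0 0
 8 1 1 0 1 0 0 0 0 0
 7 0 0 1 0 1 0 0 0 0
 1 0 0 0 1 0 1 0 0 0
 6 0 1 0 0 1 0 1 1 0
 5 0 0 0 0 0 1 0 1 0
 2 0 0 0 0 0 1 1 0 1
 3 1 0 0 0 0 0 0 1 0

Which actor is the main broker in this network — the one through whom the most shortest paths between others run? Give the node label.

Unnormalized betweenness of each node: 1:3, 2:7/2, 3:2, 4:7/2, 5:0, 6:21/2, 7:3/2, 8:7/2, 9:9/2.
6 has the largest value, 21/2, making it the main broker — the node through which the most shortest paths run.

6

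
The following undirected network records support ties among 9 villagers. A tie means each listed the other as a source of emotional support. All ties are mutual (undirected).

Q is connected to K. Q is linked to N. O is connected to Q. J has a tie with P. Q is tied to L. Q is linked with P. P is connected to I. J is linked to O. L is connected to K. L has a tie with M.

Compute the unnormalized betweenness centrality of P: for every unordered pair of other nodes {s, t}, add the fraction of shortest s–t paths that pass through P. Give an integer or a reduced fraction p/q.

Pairs whose geodesics pass through P — O–I: 2/2; K–I: 1; K–J: 1/2; I–N: 1; I–L: 1; I–M: 1; I–J: 1; I–Q: 1; N–J: 1/2; L–J: 1/2; M–J: 1/2; J–Q: 1/2.
All other pairs contribute 0.
Summing the contributions gives betweenness(P) = 19/2.

19/2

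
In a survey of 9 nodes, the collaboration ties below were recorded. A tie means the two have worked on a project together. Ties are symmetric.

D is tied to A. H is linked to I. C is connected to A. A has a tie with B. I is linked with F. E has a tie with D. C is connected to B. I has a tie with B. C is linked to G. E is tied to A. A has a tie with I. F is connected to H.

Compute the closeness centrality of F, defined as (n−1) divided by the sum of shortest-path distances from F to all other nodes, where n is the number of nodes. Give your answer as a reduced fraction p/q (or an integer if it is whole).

Distances from F: A:2, B:2, C:3, D:3, E:3, G:4, H:1, I:1. Sum = 19.
n = 9, so closeness = 8/19.

8/19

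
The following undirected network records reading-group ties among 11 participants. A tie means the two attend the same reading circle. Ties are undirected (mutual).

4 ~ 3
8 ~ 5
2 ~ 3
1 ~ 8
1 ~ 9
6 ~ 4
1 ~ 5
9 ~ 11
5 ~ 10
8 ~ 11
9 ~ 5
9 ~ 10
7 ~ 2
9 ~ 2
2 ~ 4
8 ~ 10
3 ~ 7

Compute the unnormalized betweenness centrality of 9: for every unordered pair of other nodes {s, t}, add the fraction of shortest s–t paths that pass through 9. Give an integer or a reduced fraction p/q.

161/6

Pairs whose geodesics pass through 9 — 5–11: 1/2; 5–7: 1; 5–4: 1; 5–2: 1; 5–3: 1; 5–6: 1; 11–1: 1/2; 11–10: 1/2; 11–7: 1; 11–4: 1; 11–2: 1; 11–3: 1; 11–6: 1; 1–10: 1/3 … (+15 more pairs).
All other pairs contribute 0.
Summing the contributions gives betweenness(9) = 161/6.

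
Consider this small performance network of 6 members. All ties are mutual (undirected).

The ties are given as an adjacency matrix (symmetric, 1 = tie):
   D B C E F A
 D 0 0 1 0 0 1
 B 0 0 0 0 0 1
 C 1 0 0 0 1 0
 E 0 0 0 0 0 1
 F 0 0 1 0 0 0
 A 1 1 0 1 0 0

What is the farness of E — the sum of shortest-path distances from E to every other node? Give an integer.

12

Distances from E: A:1, B:2, C:3, D:2, F:4.
Sum = 1 + 2 + 3 + 2 + 4 = 12.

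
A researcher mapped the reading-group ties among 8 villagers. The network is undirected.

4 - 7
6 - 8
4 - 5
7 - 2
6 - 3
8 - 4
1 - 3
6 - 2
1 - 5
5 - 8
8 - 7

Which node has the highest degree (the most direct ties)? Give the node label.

8

Degrees — 1:2, 2:2, 3:2, 4:3, 5:3, 6:3, 7:3, 8:4.
The maximum is 4, attained only by 8.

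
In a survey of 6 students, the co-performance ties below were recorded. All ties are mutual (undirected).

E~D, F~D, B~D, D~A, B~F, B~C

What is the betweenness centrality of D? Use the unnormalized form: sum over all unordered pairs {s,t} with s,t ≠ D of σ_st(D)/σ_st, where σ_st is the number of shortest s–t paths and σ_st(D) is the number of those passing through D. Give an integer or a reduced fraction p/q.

7

Pairs whose geodesics pass through D — E–F: 1; E–A: 1; E–C: 1; E–B: 1; F–A: 1; A–C: 1; A–B: 1.
All other pairs contribute 0.
Summing the contributions gives betweenness(D) = 7.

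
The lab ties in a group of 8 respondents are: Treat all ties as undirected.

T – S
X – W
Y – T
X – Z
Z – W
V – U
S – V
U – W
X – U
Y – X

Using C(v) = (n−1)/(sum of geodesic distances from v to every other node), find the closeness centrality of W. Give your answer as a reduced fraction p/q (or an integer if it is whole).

Distances from W: S:3, T:3, U:1, V:2, X:1, Y:2, Z:1. Sum = 13.
n = 8, so closeness = 7/13.

7/13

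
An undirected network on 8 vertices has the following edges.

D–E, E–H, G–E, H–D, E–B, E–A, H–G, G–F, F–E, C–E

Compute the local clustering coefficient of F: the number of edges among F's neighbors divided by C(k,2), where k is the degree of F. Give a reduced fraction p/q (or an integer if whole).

F's neighbors: E and G (k = 2).
Possible neighbor pairs: C(2,2) = 1. Edges among them: E–G → e = 1.
Clustering(F) = 1/1.

1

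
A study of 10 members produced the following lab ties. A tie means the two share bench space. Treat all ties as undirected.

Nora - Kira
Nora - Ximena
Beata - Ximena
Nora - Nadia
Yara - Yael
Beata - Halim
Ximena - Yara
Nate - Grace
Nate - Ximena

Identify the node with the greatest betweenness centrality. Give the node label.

Ximena

Unnormalized betweenness of each node: Beata:8, Grace:0, Halim:0, Kira:0, Nadia:0, Nate:8, Nora:15, Ximena:30, Yael:0, Yara:8.
Ximena has the largest value, 30, making it the main broker — the node through which the most shortest paths run.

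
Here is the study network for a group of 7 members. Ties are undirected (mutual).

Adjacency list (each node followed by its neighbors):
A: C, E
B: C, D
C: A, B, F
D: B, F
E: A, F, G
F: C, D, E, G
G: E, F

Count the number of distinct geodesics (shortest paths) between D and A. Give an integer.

3

The shortest distance is 3. The length-3 paths are: D–F–E–A; D–F–C–A; D–B–C–A.
That gives 3 distinct shortest paths.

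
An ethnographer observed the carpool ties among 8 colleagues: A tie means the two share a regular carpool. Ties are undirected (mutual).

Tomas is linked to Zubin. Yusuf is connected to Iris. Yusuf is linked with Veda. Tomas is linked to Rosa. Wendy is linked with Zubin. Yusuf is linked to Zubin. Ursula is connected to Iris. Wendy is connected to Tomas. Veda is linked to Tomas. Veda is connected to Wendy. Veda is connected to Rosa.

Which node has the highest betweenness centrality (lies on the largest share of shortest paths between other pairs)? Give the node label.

Unnormalized betweenness of each node: Iris:6, Rosa:0, Tomas:11/6, Ursula:0, Veda:13/2, Wendy:1/3, Yusuf:31/3, Zubin:3.
Yusuf has the largest value, 31/3, making it the main broker — the node through which the most shortest paths run.

Yusuf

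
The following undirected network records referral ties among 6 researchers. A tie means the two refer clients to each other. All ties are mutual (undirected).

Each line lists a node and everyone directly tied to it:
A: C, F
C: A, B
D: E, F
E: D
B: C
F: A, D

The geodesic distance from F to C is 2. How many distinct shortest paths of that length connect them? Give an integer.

The shortest distance is 2, and the only length-2 path is F–A–C. So there is exactly 1 shortest path.

1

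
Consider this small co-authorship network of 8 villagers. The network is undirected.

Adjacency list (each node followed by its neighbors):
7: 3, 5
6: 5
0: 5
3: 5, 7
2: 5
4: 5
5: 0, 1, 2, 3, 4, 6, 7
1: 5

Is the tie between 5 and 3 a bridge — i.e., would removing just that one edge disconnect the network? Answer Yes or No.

Even without that edge, 5 still reaches 3 via 5 – 7 – 3, so the network stays connected. Not a bridge.

No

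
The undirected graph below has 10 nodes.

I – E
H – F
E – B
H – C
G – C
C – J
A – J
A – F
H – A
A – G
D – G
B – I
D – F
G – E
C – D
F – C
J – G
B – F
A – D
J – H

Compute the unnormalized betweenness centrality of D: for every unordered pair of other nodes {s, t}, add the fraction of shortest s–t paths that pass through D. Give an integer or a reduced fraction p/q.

Pairs whose geodesics pass through D — F–G: 1/3; A–C: 1/5.
All other pairs contribute 0.
Summing the contributions gives betweenness(D) = 8/15.

8/15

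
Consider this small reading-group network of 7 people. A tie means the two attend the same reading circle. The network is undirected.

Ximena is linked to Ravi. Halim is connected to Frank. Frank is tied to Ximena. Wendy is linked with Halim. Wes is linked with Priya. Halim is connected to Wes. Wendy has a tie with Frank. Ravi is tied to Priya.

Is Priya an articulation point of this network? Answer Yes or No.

Even without Priya, every remaining node can still reach every other (the residual graph is connected), so Priya is not a cut vertex.

No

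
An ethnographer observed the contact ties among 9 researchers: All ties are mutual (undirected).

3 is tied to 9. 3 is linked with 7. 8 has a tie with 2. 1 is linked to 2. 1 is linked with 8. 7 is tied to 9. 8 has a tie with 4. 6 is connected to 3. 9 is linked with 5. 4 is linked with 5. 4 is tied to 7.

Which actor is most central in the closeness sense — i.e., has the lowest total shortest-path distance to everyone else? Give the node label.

4

Farness (sum of distances to all others) for each node — 1:23, 2:23, 3:18, 4:14, 5:17, 6:25, 7:15, 8:17, 9:18.
The smallest farness is 14, for 4, so 4 has the highest closeness.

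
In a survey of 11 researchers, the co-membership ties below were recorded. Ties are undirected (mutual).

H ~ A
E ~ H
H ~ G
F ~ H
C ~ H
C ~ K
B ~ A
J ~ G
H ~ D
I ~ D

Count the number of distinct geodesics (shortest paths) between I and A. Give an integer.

The shortest distance is 3, and the only length-3 path is I–D–H–A. So there is exactly 1 shortest path.

1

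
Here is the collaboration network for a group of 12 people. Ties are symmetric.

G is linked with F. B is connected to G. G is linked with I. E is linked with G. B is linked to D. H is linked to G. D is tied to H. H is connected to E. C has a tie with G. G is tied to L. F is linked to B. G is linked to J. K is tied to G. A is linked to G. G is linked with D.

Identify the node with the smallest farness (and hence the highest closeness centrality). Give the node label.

G

Farness (sum of distances to all others) for each node — A:21, B:19, C:21, D:19, E:20, F:20, G:11, H:19, I:21, J:21, K:21, L:21.
The smallest farness is 11, for G, so G has the highest closeness.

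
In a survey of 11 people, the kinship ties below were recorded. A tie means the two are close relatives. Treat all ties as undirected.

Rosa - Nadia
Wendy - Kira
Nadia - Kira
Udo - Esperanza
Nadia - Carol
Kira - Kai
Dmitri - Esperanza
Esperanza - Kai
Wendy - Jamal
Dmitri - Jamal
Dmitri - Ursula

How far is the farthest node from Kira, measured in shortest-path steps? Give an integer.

Distances from Kira: Carol:2, Dmitri:3, Esperanza:2, Jamal:2, Kai:1, Nadia:1, Rosa:2, Udo:3, Ursula:4, Wendy:1.
The largest is 4 (to Ursula), so the eccentricity of Kira is 4.

4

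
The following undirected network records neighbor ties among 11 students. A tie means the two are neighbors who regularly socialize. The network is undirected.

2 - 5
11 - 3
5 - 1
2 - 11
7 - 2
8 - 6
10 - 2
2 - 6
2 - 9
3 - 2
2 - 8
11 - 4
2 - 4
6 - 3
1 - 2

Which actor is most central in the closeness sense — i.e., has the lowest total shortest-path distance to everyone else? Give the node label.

Farness (sum of distances to all others) for each node — 1:18, 2:10, 3:17, 4:18, 5:18, 6:17, 7:19, 8:18, 9:19, 10:19, 11:17.
The smallest farness is 10, for 2, so 2 has the highest closeness.

2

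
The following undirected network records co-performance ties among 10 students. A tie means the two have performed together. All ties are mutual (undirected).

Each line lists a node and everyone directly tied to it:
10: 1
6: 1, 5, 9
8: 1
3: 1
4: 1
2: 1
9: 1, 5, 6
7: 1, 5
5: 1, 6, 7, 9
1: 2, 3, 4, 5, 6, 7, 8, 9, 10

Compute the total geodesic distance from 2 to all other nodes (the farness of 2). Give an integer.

Distances from 2: 1:1, 3:2, 4:2, 5:2, 6:2, 7:2, 8:2, 9:2, 10:2.
Sum = 1 + 2 + 2 + 2 + 2 + 2 + 2 + 2 + 2 = 17.

17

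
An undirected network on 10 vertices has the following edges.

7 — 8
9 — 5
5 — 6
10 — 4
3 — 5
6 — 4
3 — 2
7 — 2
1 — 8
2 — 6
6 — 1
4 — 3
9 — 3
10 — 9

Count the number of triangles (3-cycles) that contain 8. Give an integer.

8's neighbors are 1 and 7, but none of them are tied to each other, so no triangle contains 8.

0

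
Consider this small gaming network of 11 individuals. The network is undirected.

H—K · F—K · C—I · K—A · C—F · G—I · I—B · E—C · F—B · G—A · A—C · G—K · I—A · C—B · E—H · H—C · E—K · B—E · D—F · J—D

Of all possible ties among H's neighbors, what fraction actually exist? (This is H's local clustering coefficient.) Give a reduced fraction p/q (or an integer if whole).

H's neighbors: C, E, and K (k = 3).
Possible neighbor pairs: C(3,2) = 3. Edges among them: C–E, E–K → e = 2.
Clustering(H) = 2/3.

2/3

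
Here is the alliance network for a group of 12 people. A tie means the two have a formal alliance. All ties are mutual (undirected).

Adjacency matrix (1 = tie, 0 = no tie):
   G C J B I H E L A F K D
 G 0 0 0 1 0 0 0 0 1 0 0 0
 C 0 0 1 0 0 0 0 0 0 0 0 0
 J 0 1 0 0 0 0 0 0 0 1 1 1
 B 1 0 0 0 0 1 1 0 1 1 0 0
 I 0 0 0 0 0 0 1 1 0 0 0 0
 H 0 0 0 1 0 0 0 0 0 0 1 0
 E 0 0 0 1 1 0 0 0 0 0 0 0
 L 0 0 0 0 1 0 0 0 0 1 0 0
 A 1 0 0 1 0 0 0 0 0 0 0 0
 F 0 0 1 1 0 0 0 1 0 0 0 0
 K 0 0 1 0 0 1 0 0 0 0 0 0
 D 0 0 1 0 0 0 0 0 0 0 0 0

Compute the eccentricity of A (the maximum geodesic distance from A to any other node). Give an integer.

4

Distances from A: B:1, C:4, D:4, E:2, F:2, G:1, H:2, I:3, J:3, K:3, L:3.
The largest is 4 (to D and C), so the eccentricity of A is 4.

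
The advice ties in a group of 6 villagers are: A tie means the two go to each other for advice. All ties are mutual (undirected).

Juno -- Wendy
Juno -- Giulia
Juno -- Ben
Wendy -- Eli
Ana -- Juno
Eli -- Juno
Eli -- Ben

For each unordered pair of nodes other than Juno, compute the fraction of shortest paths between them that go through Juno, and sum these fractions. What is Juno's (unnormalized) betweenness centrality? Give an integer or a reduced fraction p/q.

15/2

Pairs whose geodesics pass through Juno — Giulia–Eli: 1; Giulia–Wendy: 1; Giulia–Ben: 1; Giulia–Ana: 1; Eli–Ana: 1; Wendy–Ben: 1/2; Wendy–Ana: 1; Ben–Ana: 1.
All other pairs contribute 0.
Summing the contributions gives betweenness(Juno) = 15/2.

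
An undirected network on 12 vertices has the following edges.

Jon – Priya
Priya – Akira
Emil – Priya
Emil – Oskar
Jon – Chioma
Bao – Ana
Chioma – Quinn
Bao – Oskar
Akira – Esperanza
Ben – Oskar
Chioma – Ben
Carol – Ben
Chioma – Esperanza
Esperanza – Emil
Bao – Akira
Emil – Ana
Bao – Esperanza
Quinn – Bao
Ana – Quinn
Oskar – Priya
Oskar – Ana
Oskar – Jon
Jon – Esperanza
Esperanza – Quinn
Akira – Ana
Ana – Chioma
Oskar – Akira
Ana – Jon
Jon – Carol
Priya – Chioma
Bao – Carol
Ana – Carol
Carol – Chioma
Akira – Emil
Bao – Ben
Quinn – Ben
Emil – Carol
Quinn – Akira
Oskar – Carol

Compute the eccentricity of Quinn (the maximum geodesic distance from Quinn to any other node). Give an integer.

Distances from Quinn: Akira:1, Ana:1, Bao:1, Ben:1, Carol:2, Chioma:1, Emil:2, Esperanza:1, Jon:2, Oskar:2, Priya:2.
The largest is 2 (to Carol, Jon, Priya, Oskar, and Emil), so the eccentricity of Quinn is 2.

2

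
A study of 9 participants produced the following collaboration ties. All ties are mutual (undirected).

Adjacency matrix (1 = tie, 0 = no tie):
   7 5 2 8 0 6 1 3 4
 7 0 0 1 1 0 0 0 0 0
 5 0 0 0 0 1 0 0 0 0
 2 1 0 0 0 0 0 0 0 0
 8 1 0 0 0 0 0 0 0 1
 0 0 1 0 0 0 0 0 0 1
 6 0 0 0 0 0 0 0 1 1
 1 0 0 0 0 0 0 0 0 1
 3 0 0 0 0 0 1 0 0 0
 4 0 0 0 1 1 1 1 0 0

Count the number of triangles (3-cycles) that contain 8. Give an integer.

8's neighbors are 4 and 7, but none of them are tied to each other, so no triangle contains 8.

0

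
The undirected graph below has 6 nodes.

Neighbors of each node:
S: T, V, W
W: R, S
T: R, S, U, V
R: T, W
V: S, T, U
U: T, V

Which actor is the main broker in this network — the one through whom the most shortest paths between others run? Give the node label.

Unnormalized betweenness of each node: R:5/6, S:13/6, T:11/3, U:0, V:5/6, W:1/2.
T has the largest value, 11/3, making it the main broker — the node through which the most shortest paths run.

T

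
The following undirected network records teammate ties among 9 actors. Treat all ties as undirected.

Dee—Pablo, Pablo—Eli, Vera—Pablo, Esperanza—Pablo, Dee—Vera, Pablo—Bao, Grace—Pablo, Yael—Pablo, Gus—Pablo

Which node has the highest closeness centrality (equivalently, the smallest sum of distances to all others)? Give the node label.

Farness (sum of distances to all others) for each node — Bao:15, Dee:14, Eli:15, Esperanza:15, Grace:15, Gus:15, Pablo:8, Vera:14, Yael:15.
The smallest farness is 8, for Pablo, so Pablo has the highest closeness.

Pablo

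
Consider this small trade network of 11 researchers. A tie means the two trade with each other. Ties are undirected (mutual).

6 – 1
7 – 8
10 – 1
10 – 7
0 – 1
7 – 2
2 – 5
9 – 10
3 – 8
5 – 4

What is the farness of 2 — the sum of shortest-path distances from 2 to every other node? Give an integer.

25

Distances from 2: 0:4, 1:3, 3:3, 4:2, 5:1, 6:4, 7:1, 8:2, 9:3, 10:2.
Sum = 4 + 3 + 3 + 2 + 1 + 4 + 1 + 2 + 3 + 2 = 25.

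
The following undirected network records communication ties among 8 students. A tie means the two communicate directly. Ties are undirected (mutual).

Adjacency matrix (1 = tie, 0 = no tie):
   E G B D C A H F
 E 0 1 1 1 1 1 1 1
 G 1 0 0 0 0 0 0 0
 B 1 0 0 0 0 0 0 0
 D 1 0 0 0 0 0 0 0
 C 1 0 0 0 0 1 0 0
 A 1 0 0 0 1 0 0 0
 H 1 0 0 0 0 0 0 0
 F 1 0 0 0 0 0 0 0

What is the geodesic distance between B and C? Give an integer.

One shortest route is B – E – C, which uses 2 edges, and B and C are not directly tied, so nothing shorter exists. So d(B,C) = 2.

2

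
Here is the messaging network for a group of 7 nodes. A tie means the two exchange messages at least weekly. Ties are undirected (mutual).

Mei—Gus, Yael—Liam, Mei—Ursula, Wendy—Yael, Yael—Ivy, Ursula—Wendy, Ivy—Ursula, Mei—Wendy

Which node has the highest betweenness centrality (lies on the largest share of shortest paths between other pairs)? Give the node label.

Unnormalized betweenness of each node: Gus:0, Ivy:1, Liam:0, Mei:5, Ursula:5/2, Wendy:5, Yael:11/2.
Yael has the largest value, 11/2, making it the main broker — the node through which the most shortest paths run.

Yael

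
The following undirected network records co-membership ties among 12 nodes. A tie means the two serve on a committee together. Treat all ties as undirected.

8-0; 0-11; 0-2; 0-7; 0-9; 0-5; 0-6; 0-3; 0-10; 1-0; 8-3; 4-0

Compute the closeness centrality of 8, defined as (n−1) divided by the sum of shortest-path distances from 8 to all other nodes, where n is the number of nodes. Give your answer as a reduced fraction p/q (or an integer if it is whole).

11/20

Distances from 8: 0:1, 1:2, 2:2, 3:1, 4:2, 5:2, 6:2, 7:2, 9:2, 10:2, 11:2. Sum = 20.
n = 12, so closeness = 11/20.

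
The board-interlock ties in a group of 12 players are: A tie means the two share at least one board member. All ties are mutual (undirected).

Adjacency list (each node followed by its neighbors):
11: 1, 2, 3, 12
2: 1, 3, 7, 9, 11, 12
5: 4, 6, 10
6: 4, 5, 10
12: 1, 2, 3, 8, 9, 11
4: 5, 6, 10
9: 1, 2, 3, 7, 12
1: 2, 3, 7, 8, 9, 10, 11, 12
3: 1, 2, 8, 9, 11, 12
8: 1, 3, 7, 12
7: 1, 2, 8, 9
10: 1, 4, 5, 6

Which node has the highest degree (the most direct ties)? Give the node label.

1

Degrees — 1:8, 2:6, 3:6, 4:3, 5:3, 6:3, 7:4, 8:4, 9:5, 10:4, 11:4, 12:6.
The maximum is 8, attained only by 1.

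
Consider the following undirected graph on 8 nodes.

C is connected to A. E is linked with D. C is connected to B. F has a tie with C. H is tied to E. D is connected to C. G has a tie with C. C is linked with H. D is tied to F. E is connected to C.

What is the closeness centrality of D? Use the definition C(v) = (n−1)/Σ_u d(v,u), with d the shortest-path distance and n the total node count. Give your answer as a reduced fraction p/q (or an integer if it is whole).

7/11

Distances from D: A:2, B:2, C:1, E:1, F:1, G:2, H:2. Sum = 11.
n = 8, so closeness = 7/11.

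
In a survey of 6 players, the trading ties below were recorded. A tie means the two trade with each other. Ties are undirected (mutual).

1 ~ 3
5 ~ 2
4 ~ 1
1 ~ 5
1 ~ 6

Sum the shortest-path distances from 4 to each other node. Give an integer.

Distances from 4: 1:1, 2:3, 3:2, 5:2, 6:2.
Sum = 1 + 3 + 2 + 2 + 2 = 10.

10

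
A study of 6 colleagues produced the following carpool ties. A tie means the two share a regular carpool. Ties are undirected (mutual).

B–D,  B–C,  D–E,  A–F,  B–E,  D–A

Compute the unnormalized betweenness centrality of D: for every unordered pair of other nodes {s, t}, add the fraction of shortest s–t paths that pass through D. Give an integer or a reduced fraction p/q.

Pairs whose geodesics pass through D — A–C: 1; A–B: 1; A–E: 1; F–C: 1; F–B: 1; F–E: 1.
All other pairs contribute 0.
Summing the contributions gives betweenness(D) = 6.

6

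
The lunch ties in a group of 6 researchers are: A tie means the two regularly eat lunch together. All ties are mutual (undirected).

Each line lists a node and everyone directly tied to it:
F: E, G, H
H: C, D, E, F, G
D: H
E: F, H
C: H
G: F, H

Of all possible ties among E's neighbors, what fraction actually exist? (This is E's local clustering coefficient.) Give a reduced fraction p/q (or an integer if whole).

1

E's neighbors: F and H (k = 2).
Possible neighbor pairs: C(2,2) = 1. Edges among them: F–H → e = 1.
Clustering(E) = 1/1.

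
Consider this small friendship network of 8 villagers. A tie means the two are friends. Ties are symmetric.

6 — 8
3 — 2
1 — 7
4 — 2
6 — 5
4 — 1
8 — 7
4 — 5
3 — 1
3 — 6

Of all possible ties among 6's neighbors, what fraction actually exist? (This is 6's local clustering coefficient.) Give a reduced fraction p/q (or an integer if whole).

0

6's neighbors: 3, 5, and 8 (k = 3).
Possible neighbor pairs: C(3,2) = 3. Edges among them: none → e = 0.
Clustering(6) = 0/3 = 0.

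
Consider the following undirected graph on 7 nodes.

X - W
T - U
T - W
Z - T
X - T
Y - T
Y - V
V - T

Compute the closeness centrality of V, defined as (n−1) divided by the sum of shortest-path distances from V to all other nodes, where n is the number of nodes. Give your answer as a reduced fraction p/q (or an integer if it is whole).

3/5

Distances from V: T:1, U:2, W:2, X:2, Y:1, Z:2. Sum = 10.
n = 7, so closeness = 6/10 = 3/5.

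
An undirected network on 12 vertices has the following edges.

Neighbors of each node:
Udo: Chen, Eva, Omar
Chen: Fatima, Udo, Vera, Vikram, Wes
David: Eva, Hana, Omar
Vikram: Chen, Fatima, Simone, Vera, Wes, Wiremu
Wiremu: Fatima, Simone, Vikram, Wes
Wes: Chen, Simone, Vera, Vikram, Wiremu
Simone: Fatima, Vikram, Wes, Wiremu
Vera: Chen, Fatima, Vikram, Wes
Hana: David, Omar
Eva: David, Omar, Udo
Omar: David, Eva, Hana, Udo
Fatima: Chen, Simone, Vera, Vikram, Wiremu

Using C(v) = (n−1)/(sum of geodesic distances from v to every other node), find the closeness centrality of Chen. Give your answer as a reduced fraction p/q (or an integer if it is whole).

Distances from Chen: David:3, Eva:2, Fatima:1, Hana:3, Omar:2, Simone:2, Udo:1, Vera:1, Vikram:1, Wes:1, Wiremu:2. Sum = 19.
n = 12, so closeness = 11/19.

11/19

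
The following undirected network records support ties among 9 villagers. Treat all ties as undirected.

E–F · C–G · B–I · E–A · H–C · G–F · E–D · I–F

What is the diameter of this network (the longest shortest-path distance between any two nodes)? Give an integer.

5

Eccentricity of each node (its greatest distance to any other): A:5, B:5, C:4, D:5, E:4, F:3, G:3, H:5, I:4.
The maximum eccentricity is 5, realized for instance by the pair A–H via A – E – F – G – C – H. So the diameter is 5.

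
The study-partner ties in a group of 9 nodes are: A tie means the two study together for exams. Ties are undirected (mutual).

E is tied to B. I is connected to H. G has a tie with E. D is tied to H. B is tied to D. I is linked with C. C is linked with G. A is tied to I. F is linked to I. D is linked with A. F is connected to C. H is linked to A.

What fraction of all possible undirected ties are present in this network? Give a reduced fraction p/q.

There are 12 edges and 9 nodes, so the maximum possible is C(9,2) = 36.
Density = 12/36 = 1/3.

1/3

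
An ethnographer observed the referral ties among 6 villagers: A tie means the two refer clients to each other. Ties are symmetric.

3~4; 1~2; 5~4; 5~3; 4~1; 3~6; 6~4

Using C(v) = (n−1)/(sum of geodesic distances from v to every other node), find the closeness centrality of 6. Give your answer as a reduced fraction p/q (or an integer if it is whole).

5/9

Distances from 6: 1:2, 2:3, 3:1, 4:1, 5:2. Sum = 9.
n = 6, so closeness = 5/9.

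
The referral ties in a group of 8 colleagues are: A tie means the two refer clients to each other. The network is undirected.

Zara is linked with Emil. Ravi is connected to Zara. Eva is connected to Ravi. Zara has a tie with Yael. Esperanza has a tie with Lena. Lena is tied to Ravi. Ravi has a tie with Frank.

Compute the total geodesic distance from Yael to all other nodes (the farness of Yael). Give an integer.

18

Distances from Yael: Emil:2, Esperanza:4, Eva:3, Frank:3, Lena:3, Ravi:2, Zara:1.
Sum = 2 + 4 + 3 + 3 + 3 + 2 + 1 = 18.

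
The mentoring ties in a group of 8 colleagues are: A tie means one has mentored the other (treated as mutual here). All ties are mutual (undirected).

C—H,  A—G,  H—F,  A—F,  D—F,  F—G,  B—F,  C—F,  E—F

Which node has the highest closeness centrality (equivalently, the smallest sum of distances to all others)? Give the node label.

F

Farness (sum of distances to all others) for each node — A:12, B:13, C:12, D:13, E:13, F:7, G:12, H:12.
The smallest farness is 7, for F, so F has the highest closeness.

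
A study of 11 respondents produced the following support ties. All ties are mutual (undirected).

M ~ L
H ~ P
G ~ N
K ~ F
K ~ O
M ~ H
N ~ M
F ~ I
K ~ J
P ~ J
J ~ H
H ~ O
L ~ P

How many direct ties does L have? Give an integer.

L is directly tied to M and P. That is 2 neighbors, so the degree of L is 2.

2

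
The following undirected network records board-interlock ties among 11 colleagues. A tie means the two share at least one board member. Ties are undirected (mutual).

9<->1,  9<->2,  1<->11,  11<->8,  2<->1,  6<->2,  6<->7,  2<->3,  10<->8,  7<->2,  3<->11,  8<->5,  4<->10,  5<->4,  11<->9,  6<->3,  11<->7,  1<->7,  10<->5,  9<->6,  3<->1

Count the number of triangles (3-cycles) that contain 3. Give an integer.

3's neighbors: 1, 2, 6, and 11.
Neighbor pairs that are themselves tied: 3–1–2; 3–1–11; 3–2–6. Each forms one triangle with 3, for 3 in total.

3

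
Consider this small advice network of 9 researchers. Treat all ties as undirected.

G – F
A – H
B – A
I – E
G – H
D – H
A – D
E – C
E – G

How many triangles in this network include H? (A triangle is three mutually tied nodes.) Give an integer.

1

H's neighbors: A, D, and G.
Neighbor pairs that are themselves tied: H–A–D. Each forms one triangle with H, for 1 in total.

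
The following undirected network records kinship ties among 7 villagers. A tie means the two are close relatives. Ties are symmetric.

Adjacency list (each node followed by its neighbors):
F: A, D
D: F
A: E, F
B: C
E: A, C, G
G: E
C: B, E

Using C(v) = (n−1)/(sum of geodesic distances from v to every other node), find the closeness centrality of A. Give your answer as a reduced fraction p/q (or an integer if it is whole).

Distances from A: B:3, C:2, D:2, E:1, F:1, G:2. Sum = 11.
n = 7, so closeness = 6/11.

6/11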